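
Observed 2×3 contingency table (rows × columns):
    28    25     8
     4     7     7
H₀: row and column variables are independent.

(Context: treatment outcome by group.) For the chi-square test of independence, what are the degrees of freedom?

df = (r−1)(c−1) = (2−1)·(3−1) = 2

degrees of freedom = 2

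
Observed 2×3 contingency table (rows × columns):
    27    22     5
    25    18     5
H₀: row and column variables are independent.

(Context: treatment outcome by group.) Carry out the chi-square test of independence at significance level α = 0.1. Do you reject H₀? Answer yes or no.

reject H₀: no

Row totals [54, 48], col totals [52, 40, 10], n=102
χ² = (27−27.53)²/27.53 + (22−21.18)²/21.18 + (5−5.29)²/5.29 + (25−24.47)²/24.47 + (18−18.82)²/18.82 + (5−4.71)²/4.71 = 0.1244
df = 2
p-value (upper-tail) = 0.93969
At α=0.1: p ≥ α → fail to reject H₀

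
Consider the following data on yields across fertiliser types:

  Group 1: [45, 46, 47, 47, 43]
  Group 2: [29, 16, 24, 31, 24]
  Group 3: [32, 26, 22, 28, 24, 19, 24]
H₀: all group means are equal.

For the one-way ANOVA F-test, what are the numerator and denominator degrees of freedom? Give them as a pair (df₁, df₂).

degrees of freedom = [2, 14]

k = 3 groups, N = 17 total
df = (k−1, N−k) = (3−1, 17−3) = (2, 14)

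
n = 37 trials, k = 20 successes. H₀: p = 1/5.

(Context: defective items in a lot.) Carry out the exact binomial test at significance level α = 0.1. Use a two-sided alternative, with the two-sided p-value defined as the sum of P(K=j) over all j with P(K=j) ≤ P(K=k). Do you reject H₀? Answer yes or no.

reject H₀: yes

Exact binomial: n=37, k=20, p₀=1/5=0.2000
P(X=j) = C(n,j)·p₀^j·(1−p₀)^(n−j); p = Σ P(X=j) over j with P(X=j) ≤ P(X=20)
p-value (two-sided) = 0.00000
At α=0.1: p < α → reject H₀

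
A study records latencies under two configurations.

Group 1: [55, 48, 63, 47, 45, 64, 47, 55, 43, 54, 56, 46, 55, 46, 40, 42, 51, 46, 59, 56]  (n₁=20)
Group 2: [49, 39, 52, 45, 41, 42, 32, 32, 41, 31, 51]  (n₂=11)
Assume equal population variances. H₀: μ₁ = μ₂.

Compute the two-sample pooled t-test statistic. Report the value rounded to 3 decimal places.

x̄₁=50.900, s₁=6.889, n₁=20
x̄₂=41.364, s₂=7.527, n₂=11
s_p² = [19·6.889² + 10·7.527²]/29 = 50.6326
SE = √(s_p²·(1/20+1/11)) = 2.6711
t = (50.900−41.364)/2.6711 = 3.5702
df = 29

test statistic = 3.570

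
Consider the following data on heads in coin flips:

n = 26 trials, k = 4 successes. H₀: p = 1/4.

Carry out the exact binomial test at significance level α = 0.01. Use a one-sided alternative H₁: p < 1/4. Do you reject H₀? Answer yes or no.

Exact binomial: n=26, k=4, p₀=1/4=0.2500
P(X≤4) from Σ C(n,i)·p₀^i·(1−p₀)^(n−i)
p-value (one-sided, H₁ less) = 0.18436
At α=0.01: p ≥ α → fail to reject H₀

reject H₀: no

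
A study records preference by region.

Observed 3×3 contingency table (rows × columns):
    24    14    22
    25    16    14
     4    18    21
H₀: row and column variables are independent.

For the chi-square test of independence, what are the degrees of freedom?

df = (r−1)(c−1) = (3−1)·(3−1) = 4

degrees of freedom = 4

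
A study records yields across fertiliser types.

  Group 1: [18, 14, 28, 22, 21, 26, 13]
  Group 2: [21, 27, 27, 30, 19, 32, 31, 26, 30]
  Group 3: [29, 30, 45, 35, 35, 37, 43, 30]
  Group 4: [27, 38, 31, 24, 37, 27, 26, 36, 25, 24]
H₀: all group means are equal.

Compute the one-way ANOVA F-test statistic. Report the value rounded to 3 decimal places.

Group means [20.29, 27.00, 35.50, 29.50], grand mean 28.353
SSB = Σnᵢ(x̄ᵢ−x̄)² = 893.836; SSW = ΣΣ(x−x̄ᵢ)² = 883.929
MSB = 893.836/3 = 297.9454; MSW = 883.929/30 = 29.4643
F = MSB/MSW = 10.1121
df = (3, 30)

test statistic = 10.112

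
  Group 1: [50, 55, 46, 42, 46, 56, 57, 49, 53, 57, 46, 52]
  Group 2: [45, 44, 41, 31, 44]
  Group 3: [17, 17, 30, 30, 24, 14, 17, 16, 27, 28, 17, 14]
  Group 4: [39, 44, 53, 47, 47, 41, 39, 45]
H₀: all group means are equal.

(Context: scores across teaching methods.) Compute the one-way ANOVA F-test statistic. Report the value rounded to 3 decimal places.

test statistic = 63.170

Group means [50.75, 41.00, 20.92, 44.38], grand mean 38.378
SSB = Σnᵢ(x̄ᵢ−x̄)² = 5817.661; SSW = ΣΣ(x−x̄ᵢ)² = 1013.042
MSB = 5817.661/3 = 1939.2203; MSW = 1013.042/33 = 30.6982
F = MSB/MSW = 63.1704
df = (3, 33)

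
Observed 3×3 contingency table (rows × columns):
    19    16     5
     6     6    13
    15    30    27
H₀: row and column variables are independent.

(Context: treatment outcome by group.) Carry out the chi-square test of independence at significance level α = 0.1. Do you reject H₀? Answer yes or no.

Row totals [40, 25, 72], col totals [40, 52, 45], n=137
χ² = (19−11.68)²/11.68 + (16−15.18)²/15.18 + (5−13.14)²/13.14 + (6−7.30)²/7.30 + (6−9.49)²/9.49 + (13−8.21)²/8.21 + (15−21.02)²/21.02 + (30−27.33)²/27.33 + (27−23.65)²/23.65 = 16.4420
df = 4
p-value (upper-tail) = 0.00248
At α=0.1: p < α → reject H₀

reject H₀: yes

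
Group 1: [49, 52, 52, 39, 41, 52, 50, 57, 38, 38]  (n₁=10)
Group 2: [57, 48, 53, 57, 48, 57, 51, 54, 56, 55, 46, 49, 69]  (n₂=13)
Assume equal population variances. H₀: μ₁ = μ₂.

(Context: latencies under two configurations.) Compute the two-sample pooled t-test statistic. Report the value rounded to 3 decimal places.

test statistic = -2.592

x̄₁=46.800, s₁=7.068, n₁=10
x̄₂=53.846, s₂=5.970, n₂=13
s_p² = [9·7.068² + 12·5.970²]/21 = 41.7758
SE = √(s_p²·(1/10+1/13)) = 2.7187
t = (46.800−53.846)/2.7187 = -2.5918
df = 21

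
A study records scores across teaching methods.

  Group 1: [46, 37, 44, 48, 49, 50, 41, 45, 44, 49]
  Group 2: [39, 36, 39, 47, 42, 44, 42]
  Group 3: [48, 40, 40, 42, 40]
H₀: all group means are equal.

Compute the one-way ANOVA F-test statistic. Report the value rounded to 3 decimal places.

test statistic = 2.649

Group means [45.30, 41.29, 42.00], grand mean 43.273
SSB = Σnᵢ(x̄ᵢ−x̄)² = 76.835; SSW = ΣΣ(x−x̄ᵢ)² = 275.529
MSB = 76.835/2 = 38.4175; MSW = 275.529/19 = 14.5015
F = MSB/MSW = 2.6492
df = (2, 19)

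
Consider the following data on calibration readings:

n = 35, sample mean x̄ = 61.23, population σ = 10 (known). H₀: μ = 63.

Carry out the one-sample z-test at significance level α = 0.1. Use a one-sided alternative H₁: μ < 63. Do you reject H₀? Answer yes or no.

SE = σ/√n = 10/√35 = 1.6903
z = (x̄−μ₀)/SE = (61.23−63)/1.6903 = -1.0471
p-value (one-sided, H₁ less) = 0.14752
At α=0.1: p ≥ α → fail to reject H₀

reject H₀: no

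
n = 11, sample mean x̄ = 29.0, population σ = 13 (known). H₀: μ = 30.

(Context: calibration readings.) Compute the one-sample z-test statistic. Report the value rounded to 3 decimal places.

SE = σ/√n = 13/√11 = 3.9196
z = (x̄−μ₀)/SE = (29.0−30)/3.9196 = -0.2551

test statistic = -0.255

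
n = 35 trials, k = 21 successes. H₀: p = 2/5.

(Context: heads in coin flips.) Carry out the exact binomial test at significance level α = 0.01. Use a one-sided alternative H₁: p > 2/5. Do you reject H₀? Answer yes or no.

Exact binomial: n=35, k=21, p₀=2/5=0.4000
P(X≥21) from Σ C(n,i)·p₀^i·(1−p₀)^(n−i)
p-value (one-sided, H₁ greater) = 0.01326
At α=0.01: p ≥ α → fail to reject H₀

reject H₀: no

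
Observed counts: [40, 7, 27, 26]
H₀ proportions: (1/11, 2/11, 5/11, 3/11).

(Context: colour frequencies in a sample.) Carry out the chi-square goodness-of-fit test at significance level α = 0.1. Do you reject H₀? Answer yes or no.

n = 100; E_i = n·p_i = [9.09, 18.18, 45.45, 27.27]
χ² = (40−9.09)²/9.09 + (7−18.18)²/18.18 + (27−45.45)²/45.45 + (26−27.27)²/27.27 = 119.5197
df = 3
p-value (upper-tail) = 0.00000
At α=0.1: p < α → reject H₀

reject H₀: yes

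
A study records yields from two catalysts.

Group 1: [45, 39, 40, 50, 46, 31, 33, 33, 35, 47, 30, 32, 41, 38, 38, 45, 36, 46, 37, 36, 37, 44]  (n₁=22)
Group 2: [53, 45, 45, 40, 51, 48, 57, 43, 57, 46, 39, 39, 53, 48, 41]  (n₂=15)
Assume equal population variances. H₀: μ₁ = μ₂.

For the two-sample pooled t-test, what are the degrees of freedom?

degrees of freedom = 35

df = n₁ + n₂ − 2 = 22 + 15 − 2 = 35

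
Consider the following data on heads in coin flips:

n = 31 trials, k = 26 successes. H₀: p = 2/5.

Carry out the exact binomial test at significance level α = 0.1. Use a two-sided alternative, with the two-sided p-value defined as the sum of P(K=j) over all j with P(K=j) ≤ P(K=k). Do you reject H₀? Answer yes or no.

Exact binomial: n=31, k=26, p₀=2/5=0.4000
P(X=j) = C(n,j)·p₀^j·(1−p₀)^(n−j); p = Σ P(X=j) over j with P(X=j) ≤ P(X=26)
p-value (two-sided) = 0.00000
At α=0.1: p < α → reject H₀

reject H₀: yes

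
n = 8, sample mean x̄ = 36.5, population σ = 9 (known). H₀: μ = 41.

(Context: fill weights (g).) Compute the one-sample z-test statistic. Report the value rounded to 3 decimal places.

SE = σ/√n = 9/√8 = 3.1820
z = (x̄−μ₀)/SE = (36.5−41)/3.1820 = -1.4142

test statistic = -1.414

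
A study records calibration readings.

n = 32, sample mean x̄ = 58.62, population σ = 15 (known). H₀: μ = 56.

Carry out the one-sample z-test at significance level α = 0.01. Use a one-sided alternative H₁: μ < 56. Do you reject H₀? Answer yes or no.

reject H₀: no

SE = σ/√n = 15/√32 = 2.6517
z = (x̄−μ₀)/SE = (58.62−56)/2.6517 = 0.9881
p-value (one-sided, H₁ less) = 0.83844
At α=0.01: p ≥ α → fail to reject H₀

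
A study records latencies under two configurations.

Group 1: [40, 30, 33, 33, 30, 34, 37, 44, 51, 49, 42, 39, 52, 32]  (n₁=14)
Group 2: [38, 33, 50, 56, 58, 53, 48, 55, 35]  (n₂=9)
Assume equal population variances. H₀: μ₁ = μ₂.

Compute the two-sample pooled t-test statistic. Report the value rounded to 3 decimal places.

x̄₁=39.000, s₁=7.646, n₁=14
x̄₂=47.333, s₂=9.566, n₂=9
s_p² = [13·7.646² + 8·9.566²]/21 = 71.0476
SE = √(s_p²·(1/14+1/9)) = 3.6013
t = (39.000−47.333)/3.6013 = -2.3140
df = 21

test statistic = -2.314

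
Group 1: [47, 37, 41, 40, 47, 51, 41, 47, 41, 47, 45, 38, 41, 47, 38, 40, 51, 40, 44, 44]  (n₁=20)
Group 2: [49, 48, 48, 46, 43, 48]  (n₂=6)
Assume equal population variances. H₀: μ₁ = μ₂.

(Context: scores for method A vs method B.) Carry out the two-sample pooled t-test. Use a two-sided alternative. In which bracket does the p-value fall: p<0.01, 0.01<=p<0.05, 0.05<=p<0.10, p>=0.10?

x̄₁=43.350, s₁=4.234, n₁=20
x̄₂=47.000, s₂=2.191, n₂=6
s_p² = [19·4.234² + 5·2.191²]/24 = 15.1896
SE = √(s_p²·(1/20+1/6)) = 1.8141
t = (43.350−47.000)/1.8141 = -2.0120
df = 24
p-value (two-sided) = 0.05558
→ bracket: 0.05<=p<0.10

p-value bracket: 0.05<=p<0.10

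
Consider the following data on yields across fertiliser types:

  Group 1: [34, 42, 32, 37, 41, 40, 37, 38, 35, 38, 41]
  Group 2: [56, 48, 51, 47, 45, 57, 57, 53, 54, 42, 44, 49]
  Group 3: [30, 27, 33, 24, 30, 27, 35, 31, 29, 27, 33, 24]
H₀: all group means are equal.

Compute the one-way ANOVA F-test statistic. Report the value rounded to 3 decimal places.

test statistic = 80.783

Group means [37.73, 50.25, 29.17], grand mean 39.086
SSB = Σnᵢ(x̄ᵢ−x̄)² = 2696.644; SSW = ΣΣ(x−x̄ᵢ)² = 534.098
MSB = 2696.644/2 = 1348.3222; MSW = 534.098/32 = 16.6906
F = MSB/MSW = 80.7834
df = (2, 32)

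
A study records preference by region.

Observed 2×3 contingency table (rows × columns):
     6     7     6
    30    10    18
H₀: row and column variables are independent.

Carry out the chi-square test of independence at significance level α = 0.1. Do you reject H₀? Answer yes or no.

reject H₀: no

Row totals [19, 58], col totals [36, 17, 24], n=77
χ² = (6−8.88)²/8.88 + (7−4.19)²/4.19 + (6−5.92)²/5.92 + (30−27.12)²/27.12 + (10−12.81)²/12.81 + (18−18.08)²/18.08 = 3.7341
df = 2
p-value (upper-tail) = 0.15458
At α=0.1: p ≥ α → fail to reject H₀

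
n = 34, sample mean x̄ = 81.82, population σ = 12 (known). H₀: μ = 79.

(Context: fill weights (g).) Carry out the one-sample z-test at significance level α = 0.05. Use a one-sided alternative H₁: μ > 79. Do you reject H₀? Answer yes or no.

reject H₀: no

SE = σ/√n = 12/√34 = 2.0580
z = (x̄−μ₀)/SE = (81.82−79)/2.0580 = 1.3703
p-value (one-sided, H₁ greater) = 0.08530
At α=0.05: p ≥ α → fail to reject H₀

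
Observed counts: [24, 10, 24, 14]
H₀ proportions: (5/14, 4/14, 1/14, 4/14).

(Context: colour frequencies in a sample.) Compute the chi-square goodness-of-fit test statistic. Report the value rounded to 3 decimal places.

test statistic = 76.789

n = 72; E_i = n·p_i = [25.71, 20.57, 5.14, 20.57]
χ² = (24−25.71)²/25.71 + (10−20.57)²/20.57 + (24−5.14)²/5.14 + (14−20.57)²/20.57 = 76.7889
df = 3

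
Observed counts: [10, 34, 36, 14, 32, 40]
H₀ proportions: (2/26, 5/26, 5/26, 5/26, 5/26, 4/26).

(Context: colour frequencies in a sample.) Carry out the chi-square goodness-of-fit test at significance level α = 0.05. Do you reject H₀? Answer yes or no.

reject H₀: yes

n = 166; E_i = n·p_i = [12.77, 31.92, 31.92, 31.92, 31.92, 25.54]
χ² = (10−12.77)²/12.77 + (34−31.92)²/31.92 + (36−31.92)²/31.92 + (14−31.92)²/31.92 + (32−31.92)²/31.92 + (40−25.54)²/25.54 = 19.5084
df = 5
p-value (upper-tail) = 0.00154
At α=0.05: p < α → reject H₀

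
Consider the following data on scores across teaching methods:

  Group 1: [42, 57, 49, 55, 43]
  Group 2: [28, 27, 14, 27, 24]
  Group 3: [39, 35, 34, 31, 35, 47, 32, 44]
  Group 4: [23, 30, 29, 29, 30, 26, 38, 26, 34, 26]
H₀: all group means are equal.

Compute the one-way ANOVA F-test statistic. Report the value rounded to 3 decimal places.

test statistic = 21.908

Group means [49.20, 24.00, 37.12, 29.10], grand mean 34.071
SSB = Σnᵢ(x̄ᵢ−x̄)² = 1973.282; SSW = ΣΣ(x−x̄ᵢ)² = 720.575
MSB = 1973.282/3 = 657.7607; MSW = 720.575/24 = 30.0240
F = MSB/MSW = 21.9079
df = (3, 24)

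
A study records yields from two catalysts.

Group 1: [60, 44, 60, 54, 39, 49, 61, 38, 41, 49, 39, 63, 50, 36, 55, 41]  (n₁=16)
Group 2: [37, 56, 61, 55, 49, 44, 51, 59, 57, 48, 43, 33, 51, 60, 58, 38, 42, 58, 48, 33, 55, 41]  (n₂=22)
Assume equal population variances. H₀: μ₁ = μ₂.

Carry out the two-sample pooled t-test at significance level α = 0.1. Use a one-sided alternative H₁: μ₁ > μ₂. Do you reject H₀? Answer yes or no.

reject H₀: no

x̄₁=48.688, s₁=9.257, n₁=16
x̄₂=48.955, s₂=8.925, n₂=22
s_p² = [15·9.257² + 21·8.925²]/36 = 82.1776
SE = √(s_p²·(1/16+1/22)) = 2.9785
t = (48.688−48.955)/2.9785 = -0.0897
df = 36
p-value (one-sided, H₁ greater) = 0.53547
At α=0.1: p ≥ α → fail to reject H₀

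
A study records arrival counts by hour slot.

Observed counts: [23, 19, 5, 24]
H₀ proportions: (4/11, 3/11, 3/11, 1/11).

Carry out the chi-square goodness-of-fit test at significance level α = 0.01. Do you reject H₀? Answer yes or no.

n = 71; E_i = n·p_i = [25.82, 19.36, 19.36, 6.45]
χ² = (23−25.82)²/25.82 + (19−19.36)²/19.36 + (5−19.36)²/19.36 + (24−6.45)²/6.45 = 58.6631
df = 3
p-value (upper-tail) = 0.00000
At α=0.01: p < α → reject H₀

reject H₀: yes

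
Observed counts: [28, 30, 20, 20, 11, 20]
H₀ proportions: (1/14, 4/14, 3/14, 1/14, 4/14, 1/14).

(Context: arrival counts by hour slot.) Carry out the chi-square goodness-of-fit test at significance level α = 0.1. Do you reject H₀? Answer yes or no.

reject H₀: yes

n = 129; E_i = n·p_i = [9.21, 36.86, 27.64, 9.21, 36.86, 9.21]
χ² = (28−9.21)²/9.21 + (30−36.86)²/36.86 + (20−27.64)²/27.64 + (20−9.21)²/9.21 + (11−36.86)²/36.86 + (20−9.21)²/9.21 = 85.0788
df = 5
p-value (upper-tail) = 0.00000
At α=0.1: p < α → reject H₀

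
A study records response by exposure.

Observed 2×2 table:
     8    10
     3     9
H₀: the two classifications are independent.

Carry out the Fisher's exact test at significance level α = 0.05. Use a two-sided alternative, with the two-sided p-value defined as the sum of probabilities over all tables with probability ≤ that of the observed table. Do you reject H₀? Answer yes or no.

Margins: r₁=18, r₂=12, c₁=11, c₂=19, n=30
p_obs = C(18,8)·C(12,3)/C(30,11); sum pmf over tables with pmf ≤ p_obs
p-value (two-sided) = 0.44248
At α=0.05: p ≥ α → fail to reject H₀

reject H₀: no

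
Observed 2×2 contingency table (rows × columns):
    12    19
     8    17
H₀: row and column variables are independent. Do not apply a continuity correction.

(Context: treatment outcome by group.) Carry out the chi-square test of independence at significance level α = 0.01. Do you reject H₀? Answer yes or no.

reject H₀: no

Row totals [31, 25], col totals [20, 36], n=56
χ² = (12−11.07)²/11.07 + (19−19.93)²/19.93 + (8−8.93)²/8.93 + (17−16.07)²/16.07 = 0.2714
df = 1
p-value (upper-tail) = 0.60241
At α=0.01: p ≥ α → fail to reject H₀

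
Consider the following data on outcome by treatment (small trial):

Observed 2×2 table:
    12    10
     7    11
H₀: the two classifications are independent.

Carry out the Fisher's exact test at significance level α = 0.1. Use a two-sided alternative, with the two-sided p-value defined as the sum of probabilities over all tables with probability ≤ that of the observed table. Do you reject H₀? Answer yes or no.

Margins: r₁=22, r₂=18, c₁=19, c₂=21, n=40
p_obs = C(22,12)·C(18,7)/C(40,19); sum pmf over tables with pmf ≤ p_obs
p-value (two-sided) = 0.35959
At α=0.1: p ≥ α → fail to reject H₀

reject H₀: no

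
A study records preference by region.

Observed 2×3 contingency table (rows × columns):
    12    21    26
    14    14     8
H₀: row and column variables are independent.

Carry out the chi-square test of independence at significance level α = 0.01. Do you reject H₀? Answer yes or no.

Row totals [59, 36], col totals [26, 35, 34], n=95
χ² = (12−16.15)²/16.15 + (21−21.74)²/21.74 + (26−21.12)²/21.12 + (14−9.85)²/9.85 + (14−13.26)²/13.26 + (8−12.88)²/12.88 = 5.8582
df = 2
p-value (upper-tail) = 0.05344
At α=0.01: p ≥ α → fail to reject H₀

reject H₀: no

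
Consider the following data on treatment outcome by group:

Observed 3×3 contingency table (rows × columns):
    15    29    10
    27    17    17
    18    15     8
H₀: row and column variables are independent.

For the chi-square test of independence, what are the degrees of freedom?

degrees of freedom = 4

df = (r−1)(c−1) = (3−1)·(3−1) = 4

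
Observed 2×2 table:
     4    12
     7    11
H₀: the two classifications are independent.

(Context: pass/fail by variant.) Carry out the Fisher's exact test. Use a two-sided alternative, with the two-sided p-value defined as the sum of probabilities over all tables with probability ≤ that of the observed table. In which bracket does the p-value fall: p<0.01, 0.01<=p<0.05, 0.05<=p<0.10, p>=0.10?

Margins: r₁=16, r₂=18, c₁=11, c₂=23, n=34
p_obs = C(16,4)·C(18,7)/C(34,11); sum pmf over tables with pmf ≤ p_obs
p-value (two-sided) = 0.47675
→ bracket: p>=0.10

p-value bracket: p>=0.10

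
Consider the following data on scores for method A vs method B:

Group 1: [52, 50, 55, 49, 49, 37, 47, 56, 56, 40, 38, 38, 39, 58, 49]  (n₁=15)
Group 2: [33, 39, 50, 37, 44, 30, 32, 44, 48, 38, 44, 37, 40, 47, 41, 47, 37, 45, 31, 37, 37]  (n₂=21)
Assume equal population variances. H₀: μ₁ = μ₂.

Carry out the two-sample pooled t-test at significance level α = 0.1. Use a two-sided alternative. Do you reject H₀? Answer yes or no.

x̄₁=47.533, s₁=7.386, n₁=15
x̄₂=39.905, s₂=5.830, n₂=21
s_p² = [14·7.386² + 20·5.830²]/34 = 42.4571
SE = √(s_p²·(1/15+1/21)) = 2.2028
t = (47.533−39.905)/2.2028 = 3.4632
df = 34
p-value (two-sided) = 0.00146
At α=0.1: p < α → reject H₀

reject H₀: yes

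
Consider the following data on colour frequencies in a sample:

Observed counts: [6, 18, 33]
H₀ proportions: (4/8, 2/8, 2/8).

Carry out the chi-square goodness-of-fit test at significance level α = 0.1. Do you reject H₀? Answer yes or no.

reject H₀: yes

n = 57; E_i = n·p_i = [28.50, 14.25, 14.25]
χ² = (6−28.50)²/28.50 + (18−14.25)²/14.25 + (33−14.25)²/14.25 = 43.4211
df = 2
p-value (upper-tail) = 0.00000
At α=0.1: p < α → reject H₀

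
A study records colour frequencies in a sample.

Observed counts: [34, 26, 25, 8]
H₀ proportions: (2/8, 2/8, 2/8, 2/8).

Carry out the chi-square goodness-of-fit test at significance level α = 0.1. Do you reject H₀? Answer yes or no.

n = 93; E_i = n·p_i = [23.25, 23.25, 23.25, 23.25]
χ² = (34−23.25)²/23.25 + (26−23.25)²/23.25 + (25−23.25)²/23.25 + (8−23.25)²/23.25 = 15.4301
df = 3
p-value (upper-tail) = 0.00148
At α=0.1: p < α → reject H₀

reject H₀: yes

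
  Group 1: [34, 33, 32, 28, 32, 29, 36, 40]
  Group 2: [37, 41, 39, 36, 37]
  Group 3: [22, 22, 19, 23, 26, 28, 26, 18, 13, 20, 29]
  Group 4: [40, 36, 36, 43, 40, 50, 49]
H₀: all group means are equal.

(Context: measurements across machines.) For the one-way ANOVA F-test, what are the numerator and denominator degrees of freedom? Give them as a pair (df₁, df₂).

k = 4 groups, N = 31 total
df = (k−1, N−k) = (4−1, 31−4) = (3, 27)

degrees of freedom = [3, 27]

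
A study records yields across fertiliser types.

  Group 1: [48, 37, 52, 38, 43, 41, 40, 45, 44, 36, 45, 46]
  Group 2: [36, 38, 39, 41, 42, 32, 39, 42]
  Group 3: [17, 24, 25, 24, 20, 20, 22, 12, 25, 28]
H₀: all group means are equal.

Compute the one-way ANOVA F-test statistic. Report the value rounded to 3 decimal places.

test statistic = 67.991

Group means [42.92, 38.62, 21.70], grand mean 34.700
SSB = Σnᵢ(x̄ᵢ−x̄)² = 2623.408; SSW = ΣΣ(x−x̄ᵢ)² = 520.892
MSB = 2623.408/2 = 1311.7042; MSW = 520.892/27 = 19.2923
F = MSB/MSW = 67.9911
df = (2, 27)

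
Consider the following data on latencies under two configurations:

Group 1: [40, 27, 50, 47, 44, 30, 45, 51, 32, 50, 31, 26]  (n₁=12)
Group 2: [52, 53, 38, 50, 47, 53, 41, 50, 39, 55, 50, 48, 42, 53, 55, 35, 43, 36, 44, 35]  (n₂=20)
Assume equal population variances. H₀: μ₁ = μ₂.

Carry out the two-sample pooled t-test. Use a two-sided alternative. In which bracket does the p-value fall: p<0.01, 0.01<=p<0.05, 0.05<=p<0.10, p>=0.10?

p-value bracket: 0.01<=p<0.05

x̄₁=39.417, s₁=9.615, n₁=12
x̄₂=45.950, s₂=6.909, n₂=20
s_p² = [11·9.615² + 19·6.909²]/30 = 64.1289
SE = √(s_p²·(1/12+1/20)) = 2.9241
t = (39.417−45.950)/2.9241 = -2.2343
df = 30
p-value (two-sided) = 0.03307
→ bracket: 0.01<=p<0.05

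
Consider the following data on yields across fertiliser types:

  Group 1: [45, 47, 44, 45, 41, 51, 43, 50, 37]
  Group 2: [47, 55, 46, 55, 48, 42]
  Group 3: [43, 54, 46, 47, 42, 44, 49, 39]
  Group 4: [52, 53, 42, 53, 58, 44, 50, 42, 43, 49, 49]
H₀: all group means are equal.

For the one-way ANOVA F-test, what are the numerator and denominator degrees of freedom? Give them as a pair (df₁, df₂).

k = 4 groups, N = 34 total
df = (k−1, N−k) = (4−1, 34−4) = (3, 30)

degrees of freedom = [3, 30]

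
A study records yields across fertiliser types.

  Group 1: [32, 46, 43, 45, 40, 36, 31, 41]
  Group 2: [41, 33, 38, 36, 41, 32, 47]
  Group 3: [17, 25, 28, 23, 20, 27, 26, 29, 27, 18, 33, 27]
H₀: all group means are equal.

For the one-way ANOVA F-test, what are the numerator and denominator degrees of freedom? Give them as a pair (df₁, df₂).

k = 3 groups, N = 27 total
df = (k−1, N−k) = (3−1, 27−3) = (2, 24)

degrees of freedom = [2, 24]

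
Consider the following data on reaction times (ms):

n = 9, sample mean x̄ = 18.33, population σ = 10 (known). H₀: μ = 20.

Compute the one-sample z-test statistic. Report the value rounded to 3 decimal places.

SE = σ/√n = 10/√9 = 3.3333
z = (x̄−μ₀)/SE = (18.33−20)/3.3333 = -0.5010

test statistic = -0.501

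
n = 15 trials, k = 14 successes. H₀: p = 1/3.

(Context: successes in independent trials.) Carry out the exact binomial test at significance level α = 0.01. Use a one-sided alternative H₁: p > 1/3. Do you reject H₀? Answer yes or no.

reject H₀: yes

Exact binomial: n=15, k=14, p₀=1/3=0.3333
P(X≥14) from Σ C(n,i)·p₀^i·(1−p₀)^(n−i)
p-value (one-sided, H₁ greater) = 0.00000
At α=0.01: p < α → reject H₀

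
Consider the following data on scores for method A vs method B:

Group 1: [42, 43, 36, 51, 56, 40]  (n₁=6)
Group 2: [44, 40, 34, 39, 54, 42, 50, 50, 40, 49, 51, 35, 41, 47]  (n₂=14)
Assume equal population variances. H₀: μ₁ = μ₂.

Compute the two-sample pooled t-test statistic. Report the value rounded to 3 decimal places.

x̄₁=44.667, s₁=7.421, n₁=6
x̄₂=44.000, s₂=6.239, n₂=14
s_p² = [5·7.421² + 13·6.239²]/18 = 43.4074
SE = √(s_p²·(1/6+1/14)) = 3.2148
t = (44.667−44.000)/3.2148 = 0.2074
df = 18

test statistic = 0.207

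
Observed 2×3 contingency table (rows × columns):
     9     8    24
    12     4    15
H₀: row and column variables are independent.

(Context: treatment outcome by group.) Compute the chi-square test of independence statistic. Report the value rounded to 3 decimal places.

Row totals [41, 31], col totals [21, 12, 39], n=72
χ² = (9−11.96)²/11.96 + (8−6.83)²/6.83 + (24−22.21)²/22.21 + (12−9.04)²/9.04 + (4−5.17)²/5.17 + (15−16.79)²/16.79 = 2.4981
df = 2

test statistic = 2.498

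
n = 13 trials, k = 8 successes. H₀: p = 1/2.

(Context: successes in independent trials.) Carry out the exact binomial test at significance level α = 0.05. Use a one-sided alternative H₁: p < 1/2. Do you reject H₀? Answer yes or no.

Exact binomial: n=13, k=8, p₀=1/2=0.5000
P(X≤8) from Σ C(n,i)·p₀^i·(1−p₀)^(n−i)
p-value (one-sided, H₁ less) = 0.86658
At α=0.05: p ≥ α → fail to reject H₀

reject H₀: no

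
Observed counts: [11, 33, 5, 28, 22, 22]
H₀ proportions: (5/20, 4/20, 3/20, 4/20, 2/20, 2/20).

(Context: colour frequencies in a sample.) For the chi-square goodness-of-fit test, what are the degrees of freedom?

df = k − 1 = 6 − 1 = 5

degrees of freedom = 5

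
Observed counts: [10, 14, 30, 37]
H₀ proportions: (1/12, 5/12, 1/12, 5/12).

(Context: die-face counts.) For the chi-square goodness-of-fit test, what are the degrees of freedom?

df = k − 1 = 4 − 1 = 3

degrees of freedom = 3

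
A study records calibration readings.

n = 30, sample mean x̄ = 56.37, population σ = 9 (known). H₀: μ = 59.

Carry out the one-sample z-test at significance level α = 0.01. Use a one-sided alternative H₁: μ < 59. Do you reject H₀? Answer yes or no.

SE = σ/√n = 9/√30 = 1.6432
z = (x̄−μ₀)/SE = (56.37−59)/1.6432 = -1.6006
p-value (one-sided, H₁ less) = 0.05474
At α=0.01: p ≥ α → fail to reject H₀

reject H₀: no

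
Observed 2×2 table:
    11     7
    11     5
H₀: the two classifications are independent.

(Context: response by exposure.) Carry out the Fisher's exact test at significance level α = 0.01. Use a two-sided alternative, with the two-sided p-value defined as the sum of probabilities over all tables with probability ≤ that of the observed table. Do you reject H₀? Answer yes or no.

Margins: r₁=18, r₂=16, c₁=22, c₂=12, n=34
p_obs = C(18,11)·C(16,11)/C(34,22); sum pmf over tables with pmf ≤ p_obs
p-value (two-sided) = 0.72890
At α=0.01: p ≥ α → fail to reject H₀

reject H₀: no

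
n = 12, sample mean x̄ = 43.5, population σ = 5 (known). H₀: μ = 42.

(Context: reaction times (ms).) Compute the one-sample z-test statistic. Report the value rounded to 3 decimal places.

SE = σ/√n = 5/√12 = 1.4434
z = (x̄−μ₀)/SE = (43.5−42)/1.4434 = 1.0392

test statistic = 1.039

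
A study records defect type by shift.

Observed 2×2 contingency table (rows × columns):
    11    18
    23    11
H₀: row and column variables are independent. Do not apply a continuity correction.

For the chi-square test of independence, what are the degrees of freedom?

degrees of freedom = 1

df = (r−1)(c−1) = (2−1)·(2−1) = 1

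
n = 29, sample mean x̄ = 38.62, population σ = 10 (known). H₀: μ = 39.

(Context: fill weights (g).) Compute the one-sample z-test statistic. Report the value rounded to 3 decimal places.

SE = σ/√n = 10/√29 = 1.8570
z = (x̄−μ₀)/SE = (38.62−39)/1.8570 = -0.2046

test statistic = -0.205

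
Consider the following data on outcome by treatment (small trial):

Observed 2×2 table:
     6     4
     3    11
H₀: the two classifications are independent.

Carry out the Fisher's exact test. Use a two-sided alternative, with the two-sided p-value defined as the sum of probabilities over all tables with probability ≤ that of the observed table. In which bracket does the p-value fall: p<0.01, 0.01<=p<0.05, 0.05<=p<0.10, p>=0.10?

Margins: r₁=10, r₂=14, c₁=9, c₂=15, n=24
p_obs = C(10,6)·C(14,3)/C(24,9); sum pmf over tables with pmf ≤ p_obs
p-value (two-sided) = 0.09180
→ bracket: 0.05<=p<0.10

p-value bracket: 0.05<=p<0.10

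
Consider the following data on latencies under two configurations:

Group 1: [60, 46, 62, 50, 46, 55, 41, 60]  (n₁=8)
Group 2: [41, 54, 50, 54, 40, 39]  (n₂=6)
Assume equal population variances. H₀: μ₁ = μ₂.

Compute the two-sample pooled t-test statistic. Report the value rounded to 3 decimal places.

x̄₁=52.500, s₁=7.856, n₁=8
x̄₂=46.333, s₂=7.118, n₂=6
s_p² = [7·7.856² + 5·7.118²]/12 = 57.1111
SE = √(s_p²·(1/8+1/6)) = 4.0813
t = (52.500−46.333)/4.0813 = 1.5109
df = 12

test statistic = 1.511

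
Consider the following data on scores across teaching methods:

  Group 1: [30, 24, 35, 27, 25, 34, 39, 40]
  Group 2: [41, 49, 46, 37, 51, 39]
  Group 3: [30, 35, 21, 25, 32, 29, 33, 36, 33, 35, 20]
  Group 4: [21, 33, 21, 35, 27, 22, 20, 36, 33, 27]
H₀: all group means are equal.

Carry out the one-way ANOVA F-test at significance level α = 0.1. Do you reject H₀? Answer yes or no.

reject H₀: yes

Group means [31.75, 43.83, 29.91, 27.50], grand mean 32.029
SSB = Σnᵢ(x̄ᵢ−x̄)² = 1091.229; SSW = ΣΣ(x−x̄ᵢ)² = 1103.742
MSB = 1091.229/3 = 363.7430; MSW = 1103.742/31 = 35.6046
F = MSB/MSW = 10.2162
df = (3, 31)
p-value (upper-tail) = 0.00008
At α=0.1: p < α → reject H₀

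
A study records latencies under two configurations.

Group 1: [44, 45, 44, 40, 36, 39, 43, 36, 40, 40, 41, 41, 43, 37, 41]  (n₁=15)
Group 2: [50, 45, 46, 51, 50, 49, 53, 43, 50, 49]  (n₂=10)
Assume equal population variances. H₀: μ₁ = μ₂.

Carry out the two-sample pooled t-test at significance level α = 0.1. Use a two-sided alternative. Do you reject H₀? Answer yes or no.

x̄₁=40.667, s₁=2.845, n₁=15
x̄₂=48.600, s₂=3.026, n₂=10
s_p² = [14·2.845² + 9·3.026²]/23 = 8.5101
SE = √(s_p²·(1/15+1/10)) = 1.1909
t = (40.667−48.600)/1.1909 = -6.6614
df = 23
p-value (two-sided) = 0.00000
At α=0.1: p < α → reject H₀

reject H₀: yes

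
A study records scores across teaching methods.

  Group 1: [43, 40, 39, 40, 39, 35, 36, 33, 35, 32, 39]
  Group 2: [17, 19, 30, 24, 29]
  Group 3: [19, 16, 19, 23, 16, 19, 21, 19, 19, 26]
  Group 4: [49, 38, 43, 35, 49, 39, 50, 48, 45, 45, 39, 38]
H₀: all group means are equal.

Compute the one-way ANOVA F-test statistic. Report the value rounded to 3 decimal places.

test statistic = 65.362

Group means [37.36, 23.80, 19.70, 43.17], grand mean 32.763
SSB = Σnᵢ(x̄ᵢ−x̄)² = 3639.756; SSW = ΣΣ(x−x̄ᵢ)² = 631.112
MSB = 3639.756/3 = 1213.2521; MSW = 631.112/34 = 18.5621
F = MSB/MSW = 65.3617
df = (3, 34)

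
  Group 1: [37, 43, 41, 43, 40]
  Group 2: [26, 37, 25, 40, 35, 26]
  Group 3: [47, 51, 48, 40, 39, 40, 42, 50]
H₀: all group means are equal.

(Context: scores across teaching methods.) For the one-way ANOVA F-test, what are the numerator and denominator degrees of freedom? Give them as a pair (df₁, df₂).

degrees of freedom = [2, 16]

k = 3 groups, N = 19 total
df = (k−1, N−k) = (3−1, 19−3) = (2, 16)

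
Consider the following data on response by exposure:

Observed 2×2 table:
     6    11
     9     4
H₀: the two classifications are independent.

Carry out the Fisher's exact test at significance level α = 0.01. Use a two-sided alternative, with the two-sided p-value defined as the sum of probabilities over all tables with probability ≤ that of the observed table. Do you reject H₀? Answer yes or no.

reject H₀: no

Margins: r₁=17, r₂=13, c₁=15, c₂=15, n=30
p_obs = C(17,6)·C(13,9)/C(30,15); sum pmf over tables with pmf ≤ p_obs
p-value (two-sided) = 0.13942
At α=0.01: p ≥ α → fail to reject H₀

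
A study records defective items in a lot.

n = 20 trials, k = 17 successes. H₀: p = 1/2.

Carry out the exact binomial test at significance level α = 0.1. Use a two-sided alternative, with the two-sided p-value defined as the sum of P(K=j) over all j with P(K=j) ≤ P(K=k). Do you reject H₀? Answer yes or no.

reject H₀: yes

Exact binomial: n=20, k=17, p₀=1/2=0.5000
P(X=j) = C(n,j)·p₀^j·(1−p₀)^(n−j); p = Σ P(X=j) over j with P(X=j) ≤ P(X=17)
p-value (two-sided) = 0.00258
At α=0.1: p < α → reject H₀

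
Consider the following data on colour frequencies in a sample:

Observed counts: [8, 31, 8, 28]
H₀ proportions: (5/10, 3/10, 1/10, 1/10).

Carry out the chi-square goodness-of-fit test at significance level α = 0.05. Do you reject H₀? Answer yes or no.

reject H₀: yes

n = 75; E_i = n·p_i = [37.50, 22.50, 7.50, 7.50]
χ² = (8−37.50)²/37.50 + (31−22.50)²/22.50 + (8−7.50)²/7.50 + (28−7.50)²/7.50 = 82.4844
df = 3
p-value (upper-tail) = 0.00000
At α=0.05: p < α → reject H₀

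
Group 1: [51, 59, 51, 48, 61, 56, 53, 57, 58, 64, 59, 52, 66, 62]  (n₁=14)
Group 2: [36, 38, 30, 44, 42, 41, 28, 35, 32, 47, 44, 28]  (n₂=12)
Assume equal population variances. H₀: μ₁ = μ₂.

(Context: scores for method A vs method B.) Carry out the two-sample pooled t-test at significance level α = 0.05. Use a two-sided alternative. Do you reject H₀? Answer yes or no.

reject H₀: yes

x̄₁=56.929, s₁=5.370, n₁=14
x̄₂=37.083, s₂=6.612, n₂=12
s_p² = [13·5.370² + 11·6.612²]/24 = 35.6602
SE = √(s_p²·(1/14+1/12)) = 2.3492
t = (56.929−37.083)/2.3492 = 8.4476
df = 24
p-value (two-sided) = 0.00000
At α=0.05: p < α → reject H₀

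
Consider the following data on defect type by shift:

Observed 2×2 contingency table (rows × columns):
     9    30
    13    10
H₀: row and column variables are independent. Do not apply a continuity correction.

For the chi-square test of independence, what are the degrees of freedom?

df = (r−1)(c−1) = (2−1)·(2−1) = 1

degrees of freedom = 1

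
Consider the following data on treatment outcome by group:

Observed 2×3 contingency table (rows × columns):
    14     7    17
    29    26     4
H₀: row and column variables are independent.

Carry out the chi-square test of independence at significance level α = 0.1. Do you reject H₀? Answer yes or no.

reject H₀: yes

Row totals [38, 59], col totals [43, 33, 21], n=97
χ² = (14−16.85)²/16.85 + (7−12.93)²/12.93 + (17−8.23)²/8.23 + (29−26.15)²/26.15 + (26−20.07)²/20.07 + (4−12.77)²/12.77 = 20.6406
df = 2
p-value (upper-tail) = 0.00003
At α=0.1: p < α → reject H₀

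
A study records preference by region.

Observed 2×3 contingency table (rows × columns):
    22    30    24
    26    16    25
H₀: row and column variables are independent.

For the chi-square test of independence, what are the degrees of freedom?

df = (r−1)(c−1) = (2−1)·(3−1) = 2

degrees of freedom = 2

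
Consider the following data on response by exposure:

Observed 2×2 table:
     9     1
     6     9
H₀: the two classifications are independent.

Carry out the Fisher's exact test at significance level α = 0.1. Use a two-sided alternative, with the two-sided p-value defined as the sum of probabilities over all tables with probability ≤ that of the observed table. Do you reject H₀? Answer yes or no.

reject H₀: yes

Margins: r₁=10, r₂=15, c₁=15, c₂=10, n=25
p_obs = C(10,9)·C(15,6)/C(25,15); sum pmf over tables with pmf ≤ p_obs
p-value (two-sided) = 0.01772
At α=0.1: p < α → reject H₀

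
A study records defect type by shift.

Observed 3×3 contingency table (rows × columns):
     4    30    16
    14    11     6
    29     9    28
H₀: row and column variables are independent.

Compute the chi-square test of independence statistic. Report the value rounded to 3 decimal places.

Row totals [50, 31, 66], col totals [47, 50, 50], n=147
χ² = (4−15.99)²/15.99 + (30−17.01)²/17.01 + (16−17.01)²/17.01 + (14−9.91)²/9.91 + (11−10.54)²/10.54 + (6−10.54)²/10.54 + (29−21.10)²/21.10 + (9−22.45)²/22.45 + (28−22.45)²/22.45 = 35.0240
df = 4

test statistic = 35.024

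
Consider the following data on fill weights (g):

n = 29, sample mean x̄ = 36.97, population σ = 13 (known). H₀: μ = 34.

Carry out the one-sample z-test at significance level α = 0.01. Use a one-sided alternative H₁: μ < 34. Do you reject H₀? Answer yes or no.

SE = σ/√n = 13/√29 = 2.4140
z = (x̄−μ₀)/SE = (36.97−34)/2.4140 = 1.2303
p-value (one-sided, H₁ less) = 0.89071
At α=0.01: p ≥ α → fail to reject H₀

reject H₀: no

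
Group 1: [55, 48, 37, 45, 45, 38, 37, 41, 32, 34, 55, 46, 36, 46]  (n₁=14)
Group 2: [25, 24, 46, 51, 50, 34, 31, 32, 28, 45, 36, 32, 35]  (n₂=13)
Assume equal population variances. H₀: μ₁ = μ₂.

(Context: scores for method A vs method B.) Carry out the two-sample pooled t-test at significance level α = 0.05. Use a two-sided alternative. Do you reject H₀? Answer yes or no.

reject H₀: no

x̄₁=42.500, s₁=7.272, n₁=14
x̄₂=36.077, s₂=9.096, n₂=13
s_p² = [13·7.272² + 12·9.096²]/25 = 67.2169
SE = √(s_p²·(1/14+1/13)) = 3.1578
t = (42.500−36.077)/3.1578 = 2.0340
df = 25
p-value (two-sided) = 0.05269
At α=0.05: p ≥ α → fail to reject H₀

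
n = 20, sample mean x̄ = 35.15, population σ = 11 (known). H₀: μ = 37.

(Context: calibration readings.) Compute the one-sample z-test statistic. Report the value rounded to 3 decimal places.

test statistic = -0.752

SE = σ/√n = 11/√20 = 2.4597
z = (x̄−μ₀)/SE = (35.15−37)/2.4597 = -0.7521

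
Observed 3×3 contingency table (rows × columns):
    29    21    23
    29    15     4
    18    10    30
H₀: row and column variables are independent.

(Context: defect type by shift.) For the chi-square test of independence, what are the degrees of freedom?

df = (r−1)(c−1) = (3−1)·(3−1) = 4

degrees of freedom = 4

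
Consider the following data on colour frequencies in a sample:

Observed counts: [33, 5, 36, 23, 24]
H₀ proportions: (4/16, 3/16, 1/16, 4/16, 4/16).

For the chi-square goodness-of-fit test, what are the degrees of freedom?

df = k − 1 = 5 − 1 = 4

degrees of freedom = 4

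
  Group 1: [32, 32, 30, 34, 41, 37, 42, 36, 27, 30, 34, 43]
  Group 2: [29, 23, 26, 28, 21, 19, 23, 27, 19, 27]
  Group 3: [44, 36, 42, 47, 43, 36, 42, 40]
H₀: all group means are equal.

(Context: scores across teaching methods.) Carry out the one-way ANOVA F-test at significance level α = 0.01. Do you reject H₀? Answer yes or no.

reject H₀: yes

Group means [34.83, 24.20, 41.25], grand mean 33.000
SSB = Σnᵢ(x̄ᵢ−x̄)² = 1359.233; SSW = ΣΣ(x−x̄ᵢ)² = 512.767
MSB = 1359.233/2 = 679.6167; MSW = 512.767/27 = 18.9914
F = MSB/MSW = 35.7856
df = (2, 27)
p-value (upper-tail) = 0.00000
At α=0.01: p < α → reject H₀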